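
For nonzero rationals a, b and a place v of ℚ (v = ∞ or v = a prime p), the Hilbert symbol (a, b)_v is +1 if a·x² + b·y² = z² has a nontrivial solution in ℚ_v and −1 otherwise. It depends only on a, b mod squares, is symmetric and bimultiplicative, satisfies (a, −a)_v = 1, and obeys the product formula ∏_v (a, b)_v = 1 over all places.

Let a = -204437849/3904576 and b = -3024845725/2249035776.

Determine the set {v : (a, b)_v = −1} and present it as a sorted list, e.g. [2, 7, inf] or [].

[2, 29, 41, inf]

Mod squares: a ≡ -41, b ≡ -1189. Check v ∈ {∞, 2, 3, 5, 7, 11, 13, 19, 29, 41}.
v=3: a=3^0·(≡1), b=3^-2·(≡2) mod 3; (1|3)=+1, (2|3)=-1; (−1)^{0·-2·1}·(+1)^-2·(-1)^0 = +1.
v=11: a=11^2·(≡4), b=11^2·(≡2) mod 11; (4|11)=+1, (2|11)=-1; (−1)^{2·2·5}·(+1)^2·(-1)^2 = +1.
v=7: a=7^2·(≡4), b=7^0·(≡1) mod 7; (4|7)=+1, (1|7)=+1; (−1)^{2·0·3}·(+1)^0·(+1)^2 = +1.
v=∞: -41 < 0 and -1189 < 0  ⇒  (a,b)_∞ = -1.
v=13: a=13^-2·(≡7), b=13^-2·(≡5) mod 13; (7|13)=-1, (5|13)=-1; (−1)^{-2·-2·6}·(-1)^-2·(-1)^-2 = +1.
v=5: a=5^0·(≡1), b=5^2·(≡1) mod 5; (1|5)=+1, (1|5)=+1; (−1)^{0·2·2}·(+1)^2·(+1)^0 = +1.
v=2: v_2(a)=-6, v_2(b)=-12; units ≡ 7, 3 (mod 8); ε·ε+αω+βω = 1·1+-6·1+-12·0 ≡ 1  ⇒  (a,b)_2 = -1.
v=29: a=29^2·(≡12), b=29^3·(≡18) mod 29; (12|29)=-1, (18|29)=-1; (−1)^{2·3·14}·(-1)^3·(-1)^2 = -1.
v=41: a=41^1·(≡36), b=41^1·(≡22) mod 41; (36|41)=+1, (22|41)=-1; (−1)^{1·1·20}·(+1)^1·(-1)^1 = -1.
v=19: a=19^-2·(≡16), b=19^-2·(≡18) mod 19; (16|19)=+1, (18|19)=-1; (−1)^{-2·-2·9}·(+1)^-2·(-1)^-2 = +1.
(-41, -1189 / ℚ) ramifies at {2, 29, 41, ∞}: a division algebra.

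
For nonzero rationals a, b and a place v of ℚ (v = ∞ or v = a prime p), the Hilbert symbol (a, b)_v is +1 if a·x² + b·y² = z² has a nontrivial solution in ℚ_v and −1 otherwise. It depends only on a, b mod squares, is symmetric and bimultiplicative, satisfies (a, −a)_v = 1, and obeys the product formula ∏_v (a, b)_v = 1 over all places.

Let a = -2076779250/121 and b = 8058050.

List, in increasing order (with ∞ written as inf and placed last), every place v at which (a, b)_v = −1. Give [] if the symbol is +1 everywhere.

Mod squares: a ≡ -20930, b ≡ 6578. Check v ∈ {∞, 2, 3, 5, 7, 11, 13, 23}.
v=13: a=13^1·(≡11), b=13^1·(≡10) mod 13; (11|13)=-1, (10|13)=+1; (−1)^{1·1·6}·(-1)^1·(+1)^1 = -1.
v=23: a=23^1·(≡5), b=23^1·(≡14) mod 23; (5|23)=-1, (14|23)=-1; (−1)^{1·1·11}·(-1)^1·(-1)^1 = -1.
v=3: a=3^4·(≡1), b=3^0·(≡2) mod 3; (1|3)=+1, (2|3)=-1; (−1)^{4·0·1}·(+1)^0·(-1)^4 = +1.
v=5: a=5^3·(≡1), b=5^2·(≡2) mod 5; (1|5)=+1, (2|5)=-1; (−1)^{3·2·2}·(+1)^2·(-1)^3 = -1.
v=7: a=7^3·(≡6), b=7^2·(≡6) mod 7; (6|7)=-1, (6|7)=-1; (−1)^{3·2·3}·(-1)^2·(-1)^3 = -1.
v=2: v_2(a)=1, v_2(b)=1; units ≡ 7, 1 (mod 8); ε·ε+αω+βω = 1·0+1·0+1·0 ≡ 0  ⇒  (a,b)_2 = +1.
v=∞: -20930 < 0 and 6578 > 0  ⇒  (a,b)_∞ = +1.
v=11: a=11^-2·(≡4), b=11^1·(≡5) mod 11; (4|11)=+1, (5|11)=+1; (−1)^{-2·1·5}·(+1)^1·(+1)^-2 = +1.
Ram(-20930, 6578) = {5, 7, 13, 23}; no ℚ_5-point on the conic.

[5, 7, 13, 23]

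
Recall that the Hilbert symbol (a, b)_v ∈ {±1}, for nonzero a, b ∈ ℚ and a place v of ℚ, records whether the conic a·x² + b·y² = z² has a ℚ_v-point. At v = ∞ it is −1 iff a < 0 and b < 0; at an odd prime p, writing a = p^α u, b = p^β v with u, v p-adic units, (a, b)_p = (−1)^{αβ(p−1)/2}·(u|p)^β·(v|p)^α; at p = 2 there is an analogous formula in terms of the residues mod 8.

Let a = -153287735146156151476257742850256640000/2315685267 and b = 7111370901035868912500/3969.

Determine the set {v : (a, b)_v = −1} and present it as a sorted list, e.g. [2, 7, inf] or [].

(a, b) ≡ (-53922, 3485) mod (ℚ^×)²; places V = {2, 3, 5, 7, 11, 17, 19, 31, 41, 43, ∞}.
(a,b)_2: α=11, β=2; u≡7, v≡5 (mod 8); ε(u)ε(v)=1·0, αω(v)=11·1, βω(u)=2·0; sum ≡ 1  ⇒  -1.
(a,b)_19: α=3, u≡2; β=2, v≡10 (mod 19); (2|19)=-1, (10|19)=-1; sign (−1)^0·-1^2·-1^3 = -1.
(a,b)_31: α=2, u≡28; β=0, v≡26 (mod 31); (28|31)=+1, (26|31)=-1; sign (−1)^0·+1^0·-1^2 = +1.
(a,b)_41: α=2, u≡13; β=1, v≡13 (mod 41); (13|41)=-1, (13|41)=-1; sign (−1)^0·-1^1·-1^2 = -1.
(a,b)_3: α=-9, u≡2; β=-4, v≡2 (mod 3); (2|3)=-1, (2|3)=-1; sign (−1)^0·-1^-4·-1^-9 = -1.
(a,b)_17: α=8, u≡13; β=5, v≡9 (mod 17); (13|17)=+1, (9|17)=+1; sign (−1)^0·+1^5·+1^8 = +1.
(a,b)_∞: sgn(-53922)=−, sgn(3485)=+, so +1.
(a,b)_5: α=4, u≡3; β=5, v≡3 (mod 5); (3|5)=-1, (3|5)=-1; sign (−1)^0·-1^5·-1^4 = -1.
(a,b)_7: α=-6, u≡5; β=-2, v≡5 (mod 7); (5|7)=-1, (5|7)=-1; sign (−1)^0·-1^-2·-1^-6 = +1.
(a,b)_43: α=3, u≡10; β=2, v≡8 (mod 43); (10|43)=+1, (8|43)=-1; sign (−1)^0·+1^2·-1^3 = -1.
(a,b)_11: α=7, u≡4; β=4, v≡1 (mod 11); (4|11)=+1, (1|11)=+1; sign (−1)^0·+1^4·+1^7 = +1.
Ram(-53922, 3485) = {2, 3, 5, 19, 41, 43}; no ℚ_2-point on the conic.

[2, 3, 5, 19, 41, 43]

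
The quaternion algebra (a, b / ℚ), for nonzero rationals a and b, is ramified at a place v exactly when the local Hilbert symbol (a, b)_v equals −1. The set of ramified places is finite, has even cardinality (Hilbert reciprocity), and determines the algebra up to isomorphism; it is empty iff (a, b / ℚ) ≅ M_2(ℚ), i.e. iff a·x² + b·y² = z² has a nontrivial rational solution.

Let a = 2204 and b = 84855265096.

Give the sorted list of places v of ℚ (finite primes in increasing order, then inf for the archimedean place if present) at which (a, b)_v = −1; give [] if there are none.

[23, 31]

Mod squares: a ≡ 551, b ≡ 1426. Check v ∈ {∞, 2, 7, 19, 23, 29, 31}.
v=23: a=23^0·(≡19), b=23^1·(≡8) mod 23; (19|23)=-1, (8|23)=+1; (−1)^{0·1·11}·(-1)^1·(+1)^0 = -1.
v=2: v_2(a)=2, v_2(b)=3; units ≡ 7, 1 (mod 8); ε·ε+αω+βω = 1·0+2·0+3·0 ≡ 0  ⇒  (a,b)_2 = +1.
v=∞: 551 > 0 and 1426 > 0  ⇒  (a,b)_∞ = +1.
v=7: a=7^0·(≡6), b=7^2·(≡3) mod 7; (6|7)=-1, (3|7)=-1; (−1)^{0·2·3}·(-1)^2·(-1)^0 = +1.
v=29: a=29^1·(≡18), b=29^2·(≡9) mod 29; (18|29)=-1, (9|29)=+1; (−1)^{1·2·14}·(-1)^2·(+1)^1 = +1.
v=19: a=19^1·(≡2), b=19^2·(≡11) mod 19; (2|19)=-1, (11|19)=+1; (−1)^{1·2·9}·(-1)^2·(+1)^1 = +1.
v=31: a=31^0·(≡3), b=31^1·(≡3) mod 31; (3|31)=-1, (3|31)=-1; (−1)^{0·1·15}·(-1)^1·(-1)^0 = -1.
|Ram(551, 1426)| = 2, even; anisotropic at {23, 31}.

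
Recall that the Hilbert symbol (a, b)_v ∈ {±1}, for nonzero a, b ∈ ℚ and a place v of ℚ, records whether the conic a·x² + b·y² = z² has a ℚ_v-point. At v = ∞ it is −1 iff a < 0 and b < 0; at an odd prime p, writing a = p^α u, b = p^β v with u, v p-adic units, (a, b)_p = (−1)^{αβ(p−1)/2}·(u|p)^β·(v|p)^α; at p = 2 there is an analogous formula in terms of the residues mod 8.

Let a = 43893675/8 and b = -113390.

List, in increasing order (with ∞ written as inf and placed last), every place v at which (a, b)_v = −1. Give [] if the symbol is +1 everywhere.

Mod squares: a ≡ 406, b ≡ -113390. Check v ∈ {∞, 2, 3, 5, 7, 17, 23, 29, 31}.
v=7: a=7^1·(≡2), b=7^0·(≡3) mod 7; (2|7)=+1, (3|7)=-1; (−1)^{1·0·3}·(+1)^0·(-1)^1 = -1.
v=23: a=23^0·(≡22), b=23^1·(≡15) mod 23; (22|23)=-1, (15|23)=-1; (−1)^{0·1·11}·(-1)^1·(-1)^0 = -1.
v=29: a=29^1·(≡19), b=29^1·(≡5) mod 29; (19|29)=-1, (5|29)=+1; (−1)^{1·1·14}·(-1)^1·(+1)^1 = -1.
v=5: a=5^2·(≡4), b=5^1·(≡2) mod 5; (4|5)=+1, (2|5)=-1; (−1)^{2·1·2}·(+1)^1·(-1)^2 = +1.
v=∞: 406 > 0 and -113390 < 0  ⇒  (a,b)_∞ = +1.
v=17: a=17^0·(≡4), b=17^1·(≡11) mod 17; (4|17)=+1, (11|17)=-1; (−1)^{0·1·8}·(+1)^1·(-1)^0 = +1.
v=3: a=3^2·(≡1), b=3^0·(≡1) mod 3; (1|3)=+1, (1|3)=+1; (−1)^{2·0·1}·(+1)^0·(+1)^2 = +1.
v=2: v_2(a)=-3, v_2(b)=1; units ≡ 3, 1 (mod 8); ε·ε+αω+βω = 1·0+-3·0+1·1 ≡ 1  ⇒  (a,b)_2 = -1.
v=31: a=31^2·(≡17), b=31^0·(≡8) mod 31; (17|31)=-1, (8|31)=+1; (−1)^{2·0·15}·(-1)^0·(+1)^2 = +1.
Ram(406, -113390) = {2, 7, 23, 29}; no ℚ_2-point on the conic.

[2, 7, 23, 29]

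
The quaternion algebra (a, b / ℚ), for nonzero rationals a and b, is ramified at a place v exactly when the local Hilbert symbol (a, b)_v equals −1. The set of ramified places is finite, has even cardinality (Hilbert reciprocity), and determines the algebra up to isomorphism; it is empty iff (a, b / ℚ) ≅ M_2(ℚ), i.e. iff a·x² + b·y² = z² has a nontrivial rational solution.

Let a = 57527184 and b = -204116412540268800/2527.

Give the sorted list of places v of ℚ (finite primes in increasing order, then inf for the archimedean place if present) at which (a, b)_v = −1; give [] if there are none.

(a, b) ≡ (12441, -4991) mod (ℚ^×)²; places V = {2, 3, 5, 7, 11, 13, 17, 19, 23, 29, 31, ∞}.
(a,b)_13: α=1, u≡7; β=2, v≡3 (mod 13); (7|13)=-1, (3|13)=+1; sign (−1)^0·-1^2·+1^1 = +1.
(a,b)_3: α=1, u≡1; β=2, v≡1 (mod 3); (1|3)=+1, (1|3)=+1; sign (−1)^0·+1^2·+1^1 = +1.
(a,b)_5: α=0, u≡4; β=2, v≡4 (mod 5); (4|5)=+1, (4|5)=+1; sign (−1)^0·+1^2·+1^0 = +1.
(a,b)_29: α=1, u≡9; β=2, v≡15 (mod 29); (9|29)=+1, (15|29)=-1; sign (−1)^0·+1^2·-1^1 = -1.
(a,b)_31: α=0, u≡19; β=1, v≡25 (mod 31); (19|31)=+1, (25|31)=+1; sign (−1)^0·+1^1·+1^0 = +1.
(a,b)_2: α=4, β=8; u≡1, v≡1 (mod 8); ε(u)ε(v)=0·0, αω(v)=4·0, βω(u)=8·0; sum ≡ 0  ⇒  +1.
(a,b)_∞: sgn(12441)=+, sgn(-4991)=−, so +1.
(a,b)_7: α=0, u≡1; β=-1, v≡4 (mod 7); (1|7)=+1, (4|7)=+1; sign (−1)^0·+1^-1·+1^0 = +1.
(a,b)_11: α=1, u≡3; β=2, v≡5 (mod 11); (3|11)=+1, (5|11)=+1; sign (−1)^0·+1^2·+1^1 = +1.
(a,b)_19: α=0, u≡10; β=-2, v≡11 (mod 19); (10|19)=-1, (11|19)=+1; sign (−1)^0·-1^-2·+1^0 = +1.
(a,b)_17: α=2, u≡3; β=2, v≡5 (mod 17); (3|17)=-1, (5|17)=-1; sign (−1)^0·-1^2·-1^2 = +1.
(a,b)_23: α=0, u≡21; β=1, v≡4 (mod 23); (21|23)=-1, (4|23)=+1; sign (−1)^0·-1^1·+1^0 = -1.
|Ram(12441, -4991)| = 2, even; anisotropic at {23, 29}.

[23, 29]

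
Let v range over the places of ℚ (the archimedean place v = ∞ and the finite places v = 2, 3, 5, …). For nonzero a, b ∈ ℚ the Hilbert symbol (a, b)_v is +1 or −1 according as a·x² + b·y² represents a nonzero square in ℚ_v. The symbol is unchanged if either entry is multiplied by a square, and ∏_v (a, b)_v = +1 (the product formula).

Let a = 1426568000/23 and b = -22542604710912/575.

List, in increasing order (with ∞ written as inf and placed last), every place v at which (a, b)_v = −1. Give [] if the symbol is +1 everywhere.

[23, 43]

Mod squares: a ≡ 20506915, b ≡ -299. Check v ∈ {∞, 2, 3, 5, 11, 13, 23, 29, 43}.
v=29: a=29^1·(≡20), b=29^2·(≡24) mod 29; (20|29)=+1, (24|29)=+1; (−1)^{1·2·14}·(+1)^2·(+1)^1 = +1.
v=13: a=13^1·(≡1), b=13^1·(≡10) mod 13; (1|13)=+1, (10|13)=+1; (−1)^{1·1·6}·(+1)^1·(+1)^1 = +1.
v=43: a=43^1·(≡11), b=43^2·(≡34) mod 43; (11|43)=+1, (34|43)=-1; (−1)^{1·2·21}·(+1)^2·(-1)^1 = -1.
v=3: a=3^0·(≡1), b=3^2·(≡1) mod 3; (1|3)=+1, (1|3)=+1; (−1)^{0·2·1}·(+1)^2·(+1)^0 = +1.
v=2: v_2(a)=6, v_2(b)=10; units ≡ 3, 5 (mod 8); ε·ε+αω+βω = 1·0+6·1+10·1 ≡ 0  ⇒  (a,b)_2 = +1.
v=5: a=5^3·(≡3), b=5^-2·(≡1) mod 5; (3|5)=-1, (1|5)=+1; (−1)^{3·-2·2}·(-1)^-2·(+1)^3 = +1.
v=23: a=23^-1·(≡15), b=23^-1·(≡17) mod 23; (15|23)=-1, (17|23)=-1; (−1)^{-1·-1·11}·(-1)^-1·(-1)^-1 = -1.
v=11: a=11^1·(≡2), b=11^2·(≡3) mod 11; (2|11)=-1, (3|11)=+1; (−1)^{1·2·5}·(-1)^2·(+1)^1 = +1.
v=∞: 20506915 > 0 and -299 < 0  ⇒  (a,b)_∞ = +1.
Ram(20506915, -299) = {23, 43}; no ℚ_23-point on the conic.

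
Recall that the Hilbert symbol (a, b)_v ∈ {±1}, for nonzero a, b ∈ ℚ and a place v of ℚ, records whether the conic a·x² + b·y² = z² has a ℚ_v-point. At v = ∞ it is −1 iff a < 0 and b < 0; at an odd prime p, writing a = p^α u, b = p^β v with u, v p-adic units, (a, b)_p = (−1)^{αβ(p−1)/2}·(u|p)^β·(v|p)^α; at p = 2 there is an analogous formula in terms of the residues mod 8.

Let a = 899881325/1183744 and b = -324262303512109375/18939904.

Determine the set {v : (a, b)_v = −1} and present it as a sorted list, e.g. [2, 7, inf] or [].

[7, 19, 23, 29]

Mod squares: a ≡ 437, b ≡ -88711. Check v ∈ {∞, 2, 5, 7, 17, 19, 23, 29, 41}.
v=17: a=17^-2·(≡7), b=17^-2·(≡5) mod 17; (7|17)=-1, (5|17)=-1; (−1)^{-2·-2·8}·(-1)^-2·(-1)^-2 = +1.
v=29: a=29^0·(≡2), b=29^1·(≡8) mod 29; (2|29)=-1, (8|29)=-1; (−1)^{0·1·14}·(-1)^1·(-1)^0 = -1.
v=7: a=7^2·(≡6), b=7^3·(≡1) mod 7; (6|7)=-1, (1|7)=+1; (−1)^{2·3·3}·(-1)^3·(+1)^2 = -1.
v=23: a=23^1·(≡7), b=23^3·(≡20) mod 23; (7|23)=-1, (20|23)=-1; (−1)^{1·3·11}·(-1)^3·(-1)^1 = -1.
v=5: a=5^2·(≡2), b=5^8·(≡1) mod 5; (2|5)=-1, (1|5)=+1; (−1)^{2·8·2}·(-1)^8·(+1)^2 = +1.
v=19: a=19^1·(≡16), b=19^3·(≡5) mod 19; (16|19)=+1, (5|19)=+1; (−1)^{1·3·9}·(+1)^3·(+1)^1 = -1.
v=2: v_2(a)=-12, v_2(b)=-16; units ≡ 5, 1 (mod 8); ε·ε+αω+βω = 0·0+-12·0+-16·1 ≡ 0  ⇒  (a,b)_2 = +1.
v=41: a=41^2·(≡22), b=41^0·(≡24) mod 41; (22|41)=-1, (24|41)=-1; (−1)^{2·0·20}·(-1)^0·(-1)^2 = +1.
v=∞: 437 > 0 and -88711 < 0  ⇒  (a,b)_∞ = +1.
|Ram(437, -88711)| = 4, even; anisotropic at {7, 19, 23, 29}.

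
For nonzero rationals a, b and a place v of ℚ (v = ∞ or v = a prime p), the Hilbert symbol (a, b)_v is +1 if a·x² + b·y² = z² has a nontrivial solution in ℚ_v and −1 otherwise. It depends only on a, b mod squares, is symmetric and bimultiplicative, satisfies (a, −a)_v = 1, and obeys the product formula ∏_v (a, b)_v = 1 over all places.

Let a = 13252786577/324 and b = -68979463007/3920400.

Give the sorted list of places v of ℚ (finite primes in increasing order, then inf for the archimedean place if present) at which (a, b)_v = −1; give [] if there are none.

[19, 43]

Mod squares: a ≡ 33497, b ≡ -28823. Check v ∈ {∞, 2, 3, 5, 7, 11, 13, 17, 19, 37, 41, 43}.
v=3: a=3^-4·(≡2), b=3^-4·(≡1) mod 3; (2|3)=-1, (1|3)=+1; (−1)^{-4·-4·1}·(-1)^-4·(+1)^-4 = +1.
v=7: a=7^0·(≡1), b=7^2·(≡6) mod 7; (1|7)=+1, (6|7)=-1; (−1)^{0·2·3}·(+1)^2·(-1)^0 = +1.
v=5: a=5^0·(≡3), b=5^-2·(≡3) mod 5; (3|5)=-1, (3|5)=-1; (−1)^{0·-2·2}·(-1)^-2·(-1)^0 = +1.
v=11: a=11^0·(≡6), b=11^-2·(≡8) mod 11; (6|11)=-1, (8|11)=-1; (−1)^{0·-2·5}·(-1)^-2·(-1)^0 = +1.
v=∞: 33497 > 0 and -28823 < 0  ⇒  (a,b)_∞ = +1.
v=43: a=43^1·(≡22), b=43^0·(≡29) mod 43; (22|43)=-1, (29|43)=-1; (−1)^{1·0·21}·(-1)^0·(-1)^1 = -1.
v=13: a=13^0·(≡9), b=13^2·(≡6) mod 13; (9|13)=+1, (6|13)=-1; (−1)^{0·2·6}·(+1)^2·(-1)^0 = +1.
v=17: a=17^2·(≡12), b=17^2·(≡4) mod 17; (12|17)=-1, (4|17)=+1; (−1)^{2·2·8}·(-1)^2·(+1)^2 = +1.
v=41: a=41^1·(≡24), b=41^1·(≡24) mod 41; (24|41)=-1, (24|41)=-1; (−1)^{1·1·20}·(-1)^1·(-1)^1 = +1.
v=37: a=37^2·(≡34), b=37^1·(≡15) mod 37; (34|37)=+1, (15|37)=-1; (−1)^{2·1·18}·(+1)^1·(-1)^2 = +1.
v=19: a=19^1·(≡3), b=19^1·(≡12) mod 19; (3|19)=-1, (12|19)=-1; (−1)^{1·1·9}·(-1)^1·(-1)^1 = -1.
v=2: v_2(a)=-2, v_2(b)=-4; units ≡ 1, 1 (mod 8); ε·ε+αω+βω = 0·0+-2·0+-4·0 ≡ 0  ⇒  (a,b)_2 = +1.
|Ram(33497, -28823)| = 2, even; anisotropic at {19, 43}.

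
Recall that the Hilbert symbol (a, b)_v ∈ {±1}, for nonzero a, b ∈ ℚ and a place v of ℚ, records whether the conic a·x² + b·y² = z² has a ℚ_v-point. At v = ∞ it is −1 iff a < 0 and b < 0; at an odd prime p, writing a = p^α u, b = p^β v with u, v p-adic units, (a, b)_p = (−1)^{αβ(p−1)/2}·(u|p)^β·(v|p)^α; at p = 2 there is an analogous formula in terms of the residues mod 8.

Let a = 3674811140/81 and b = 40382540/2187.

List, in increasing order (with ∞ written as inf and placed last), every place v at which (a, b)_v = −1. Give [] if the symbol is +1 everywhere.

Mod squares: a ≡ 7592585, b ≡ 250305. Check v ∈ {∞, 2, 3, 5, 7, 11, 13, 37, 41}.
v=7: a=7^1·(≡3), b=7^0·(≡3) mod 7; (3|7)=-1, (3|7)=-1; (−1)^{1·0·3}·(-1)^0·(-1)^1 = -1.
v=∞: 7592585 > 0 and 250305 > 0  ⇒  (a,b)_∞ = +1.
v=5: a=5^1·(≡3), b=5^1·(≡4) mod 5; (3|5)=-1, (4|5)=+1; (−1)^{1·1·2}·(-1)^1·(+1)^1 = -1.
v=11: a=11^3·(≡7), b=11^3·(≡10) mod 11; (7|11)=-1, (10|11)=-1; (−1)^{3·3·5}·(-1)^3·(-1)^3 = -1.
v=37: a=37^1·(≡33), b=37^1·(≡17) mod 37; (33|37)=+1, (17|37)=-1; (−1)^{1·1·18}·(+1)^1·(-1)^1 = -1.
v=41: a=41^1·(≡27), b=41^1·(≡32) mod 41; (27|41)=-1, (32|41)=+1; (−1)^{1·1·20}·(-1)^1·(+1)^1 = -1.
v=3: a=3^-4·(≡2), b=3^-7·(≡2) mod 3; (2|3)=-1, (2|3)=-1; (−1)^{-4·-7·1}·(-1)^-7·(-1)^-4 = -1.
v=2: v_2(a)=2, v_2(b)=2; units ≡ 1, 1 (mod 8); ε·ε+αω+βω = 0·0+2·0+2·0 ≡ 0  ⇒  (a,b)_2 = +1.
v=13: a=13^1·(≡7), b=13^0·(≡1) mod 13; (7|13)=-1, (1|13)=+1; (−1)^{1·0·6}·(-1)^0·(+1)^1 = +1.
(7592585, 250305 / ℚ) ramifies at {3, 5, 7, 11, 37, 41}: a division algebra.

[3, 5, 7, 11, 37, 41]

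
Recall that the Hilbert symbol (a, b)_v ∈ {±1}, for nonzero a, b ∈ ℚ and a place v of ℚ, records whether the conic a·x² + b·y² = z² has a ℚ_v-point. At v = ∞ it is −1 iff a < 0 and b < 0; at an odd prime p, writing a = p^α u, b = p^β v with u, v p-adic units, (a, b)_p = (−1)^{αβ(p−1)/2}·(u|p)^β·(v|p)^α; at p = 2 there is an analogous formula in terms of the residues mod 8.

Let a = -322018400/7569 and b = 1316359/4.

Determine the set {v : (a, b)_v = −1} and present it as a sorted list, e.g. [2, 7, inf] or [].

(a, b) ≡ (-805046, 10879) mod (ℚ^×)²; places V = {2, 3, 5, 11, 23, 29, 37, 43, ∞}.
(a,b)_23: α=1, u≡18; β=1, v≡8 (mod 23); (18|23)=+1, (8|23)=+1; sign (−1)^1·+1^1·+1^1 = -1.
(a,b)_3: α=-2, u≡1; β=0, v≡1 (mod 3); (1|3)=+1, (1|3)=+1; sign (−1)^0·+1^0·+1^-2 = +1.
(a,b)_5: α=2, u≡1; β=0, v≡1 (mod 5); (1|5)=+1, (1|5)=+1; sign (−1)^0·+1^0·+1^2 = +1.
(a,b)_29: α=-2, u≡4; β=0, v≡5 (mod 29); (4|29)=+1, (5|29)=+1; sign (−1)^0·+1^0·+1^-2 = +1.
(a,b)_2: α=5, β=-2; u≡5, v≡7 (mod 8); ε(u)ε(v)=0·1, αω(v)=5·0, βω(u)=-2·1; sum ≡ 0  ⇒  +1.
(a,b)_37: α=1, u≡13; β=0, v≡21 (mod 37); (13|37)=-1, (21|37)=+1; sign (−1)^0·-1^0·+1^1 = +1.
(a,b)_∞: sgn(-805046)=−, sgn(10879)=+, so +1.
(a,b)_43: α=1, u≡37; β=1, v≡10 (mod 43); (37|43)=-1, (10|43)=+1; sign (−1)^1·-1^1·+1^1 = +1.
(a,b)_11: α=1, u≡10; β=3, v≡8 (mod 11); (10|11)=-1, (8|11)=-1; sign (−1)^1·-1^3·-1^1 = -1.
(-805046, 10879 / ℚ) ramifies at {11, 23}: a division algebra.

[11, 23]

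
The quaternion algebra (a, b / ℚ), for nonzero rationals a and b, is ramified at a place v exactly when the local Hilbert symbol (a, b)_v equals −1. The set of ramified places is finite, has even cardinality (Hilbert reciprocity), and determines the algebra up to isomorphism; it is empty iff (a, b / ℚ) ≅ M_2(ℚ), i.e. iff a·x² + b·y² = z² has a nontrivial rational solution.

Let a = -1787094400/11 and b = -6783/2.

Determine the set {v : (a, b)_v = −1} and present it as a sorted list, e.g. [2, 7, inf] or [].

[11, 13, 19, inf]

Mod squares: a ≡ -34034, b ≡ -13566. Check v ∈ {∞, 2, 3, 5, 7, 11, 13, 17, 19}.
v=19: a=19^2·(≡8), b=19^1·(≡2) mod 19; (8|19)=-1, (2|19)=-1; (−1)^{2·1·9}·(-1)^1·(-1)^2 = -1.
v=11: a=11^-1·(≡8), b=11^0·(≡2) mod 11; (8|11)=-1, (2|11)=-1; (−1)^{-1·0·5}·(-1)^0·(-1)^-1 = -1.
v=17: a=17^1·(≡16), b=17^1·(≡13) mod 17; (16|17)=+1, (13|17)=+1; (−1)^{1·1·8}·(+1)^1·(+1)^1 = +1.
v=3: a=3^0·(≡1), b=3^1·(≡2) mod 3; (1|3)=+1, (2|3)=-1; (−1)^{0·1·1}·(+1)^1·(-1)^0 = +1.
v=2: v_2(a)=7, v_2(b)=-1; units ≡ 7, 1 (mod 8); ε·ε+αω+βω = 1·0+7·0+-1·0 ≡ 0  ⇒  (a,b)_2 = +1.
v=13: a=13^1·(≡7), b=13^0·(≡8) mod 13; (7|13)=-1, (8|13)=-1; (−1)^{1·0·6}·(-1)^0·(-1)^1 = -1.
v=∞: -34034 < 0 and -13566 < 0  ⇒  (a,b)_∞ = -1.
v=5: a=5^2·(≡4), b=5^0·(≡1) mod 5; (4|5)=+1, (1|5)=+1; (−1)^{2·0·2}·(+1)^0·(+1)^2 = +1.
v=7: a=7^1·(≡3), b=7^1·(≡2) mod 7; (3|7)=-1, (2|7)=+1; (−1)^{1·1·3}·(-1)^1·(+1)^1 = +1.
(-34034, -13566 / ℚ) ramifies at {11, 13, 19, ∞}: a division algebra.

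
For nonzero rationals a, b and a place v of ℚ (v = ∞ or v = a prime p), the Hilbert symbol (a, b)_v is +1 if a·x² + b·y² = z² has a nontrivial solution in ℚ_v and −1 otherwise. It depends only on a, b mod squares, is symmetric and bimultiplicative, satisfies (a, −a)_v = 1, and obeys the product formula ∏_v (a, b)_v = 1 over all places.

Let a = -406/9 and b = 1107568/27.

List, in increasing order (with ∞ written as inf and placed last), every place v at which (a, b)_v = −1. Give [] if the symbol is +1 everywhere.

[2, 3]

Mod squares: a ≡ -406, b ≡ 207669. Check v ∈ {∞, 2, 3, 7, 11, 29, 31}.
v=∞: -406 < 0 and 207669 > 0  ⇒  (a,b)_∞ = +1.
v=3: a=3^-2·(≡2), b=3^-3·(≡1) mod 3; (2|3)=-1, (1|3)=+1; (−1)^{-2·-3·1}·(-1)^-3·(+1)^-2 = -1.
v=2: v_2(a)=1, v_2(b)=4; units ≡ 5, 5 (mod 8); ε·ε+αω+βω = 0·0+1·1+4·1 ≡ 1  ⇒  (a,b)_2 = -1.
v=29: a=29^1·(≡21), b=29^1·(≡15) mod 29; (21|29)=-1, (15|29)=-1; (−1)^{1·1·14}·(-1)^1·(-1)^1 = +1.
v=7: a=7^1·(≡6), b=7^1·(≡4) mod 7; (6|7)=-1, (4|7)=+1; (−1)^{1·1·3}·(-1)^1·(+1)^1 = +1.
v=11: a=11^0·(≡5), b=11^1·(≡1) mod 11; (5|11)=+1, (1|11)=+1; (−1)^{0·1·5}·(+1)^1·(+1)^0 = +1.
v=31: a=31^0·(≡10), b=31^1·(≡27) mod 31; (10|31)=+1, (27|31)=-1; (−1)^{0·1·15}·(+1)^1·(-1)^0 = +1.
Ram(-406, 207669) = {2, 3}; no ℚ_2-point on the conic.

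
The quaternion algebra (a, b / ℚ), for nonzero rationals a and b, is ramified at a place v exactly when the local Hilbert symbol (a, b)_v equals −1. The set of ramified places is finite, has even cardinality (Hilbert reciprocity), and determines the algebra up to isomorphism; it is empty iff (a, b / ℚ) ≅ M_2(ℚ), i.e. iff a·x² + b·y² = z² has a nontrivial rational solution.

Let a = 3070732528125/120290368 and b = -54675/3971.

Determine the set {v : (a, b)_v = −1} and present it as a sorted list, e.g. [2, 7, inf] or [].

(a, b) ≡ (17765, -33) mod (ℚ^×)²; places V = {2, 3, 5, 11, 17, 19, 23, 43, ∞}.
(a,b)_17: α=-1, u≡9; β=0, v≡15 (mod 17); (9|17)=+1, (15|17)=+1; sign (−1)^0·+1^0·+1^-1 = +1.
(a,b)_23: α=-2, u≡9; β=0, v≡12 (mod 23); (9|23)=+1, (12|23)=+1; sign (−1)^0·+1^0·+1^-2 = +1.
(a,b)_2: α=-6, β=0; u≡5, v≡7 (mod 8); ε(u)ε(v)=0·1, αω(v)=-6·0, βω(u)=0·1; sum ≡ 0  ⇒  +1.
(a,b)_∞: sgn(17765)=+, sgn(-33)=−, so +1.
(a,b)_43: α=2, u≡16; β=0, v≡10 (mod 43); (16|43)=+1, (10|43)=+1; sign (−1)^0·+1^0·+1^2 = +1.
(a,b)_5: α=5, u≡3; β=2, v≡3 (mod 5); (3|5)=-1, (3|5)=-1; sign (−1)^0·-1^2·-1^5 = -1.
(a,b)_11: α=-1, u≡3; β=-1, v≡8 (mod 11); (3|11)=+1, (8|11)=-1; sign (−1)^1·+1^-1·-1^-1 = +1.
(a,b)_19: α=-1, u≡4; β=-2, v≡11 (mod 19); (4|19)=+1, (11|19)=+1; sign (−1)^0·+1^-2·+1^-1 = +1.
(a,b)_3: α=12, u≡2; β=7, v≡1 (mod 3); (2|3)=-1, (1|3)=+1; sign (−1)^0·-1^7·+1^12 = -1.
(17765, -33 / ℚ) ramifies at {3, 5}: a division algebra.

[3, 5]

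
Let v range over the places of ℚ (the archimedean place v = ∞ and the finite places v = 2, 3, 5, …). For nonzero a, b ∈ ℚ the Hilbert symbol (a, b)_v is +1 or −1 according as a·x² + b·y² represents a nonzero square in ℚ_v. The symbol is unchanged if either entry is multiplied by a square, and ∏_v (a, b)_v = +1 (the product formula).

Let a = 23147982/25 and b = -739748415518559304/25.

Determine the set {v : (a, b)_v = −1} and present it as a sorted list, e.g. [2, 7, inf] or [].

Mod squares: a ≡ 4862, b ≡ -111826. Check v ∈ {∞, 2, 3, 5, 11, 13, 17, 23}.
v=5: a=5^-2·(≡2), b=5^-2·(≡1) mod 5; (2|5)=-1, (1|5)=+1; (−1)^{-2·-2·2}·(-1)^-2·(+1)^-2 = +1.
v=17: a=17^1·(≡6), b=17^3·(≡13) mod 17; (6|17)=-1, (13|17)=+1; (−1)^{1·3·8}·(-1)^3·(+1)^1 = -1.
v=2: v_2(a)=1, v_2(b)=3; units ≡ 7, 7 (mod 8); ε·ε+αω+βω = 1·1+1·0+3·0 ≡ 1  ⇒  (a,b)_2 = -1.
v=13: a=13^1·(≡9), b=13^3·(≡9) mod 13; (9|13)=+1, (9|13)=+1; (−1)^{1·3·6}·(+1)^3·(+1)^1 = +1.
v=∞: 4862 > 0 and -111826 < 0  ⇒  (a,b)_∞ = +1.
v=23: a=23^2·(≡6), b=23^5·(≡15) mod 23; (6|23)=+1, (15|23)=-1; (−1)^{2·5·11}·(+1)^5·(-1)^2 = +1.
v=3: a=3^2·(≡2), b=3^0·(≡2) mod 3; (2|3)=-1, (2|3)=-1; (−1)^{2·0·1}·(-1)^0·(-1)^2 = +1.
v=11: a=11^1·(≡6), b=11^3·(≡1) mod 11; (6|11)=-1, (1|11)=+1; (−1)^{1·3·5}·(-1)^3·(+1)^1 = +1.
Ram(4862, -111826) = {2, 17}; no ℚ_2-point on the conic.

[2, 17]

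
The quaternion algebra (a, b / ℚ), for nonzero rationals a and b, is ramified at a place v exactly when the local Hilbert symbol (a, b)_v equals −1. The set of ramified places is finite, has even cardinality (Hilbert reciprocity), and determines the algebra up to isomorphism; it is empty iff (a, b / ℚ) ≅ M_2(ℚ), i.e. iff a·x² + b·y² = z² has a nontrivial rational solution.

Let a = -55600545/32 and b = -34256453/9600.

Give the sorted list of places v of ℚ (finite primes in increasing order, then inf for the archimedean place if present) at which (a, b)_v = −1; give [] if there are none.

(a, b) ≡ (-4290, -462) mod (ℚ^×)²; places V = {2, 3, 5, 7, 11, 13, 23, 29, ∞}.
(a,b)_7: α=2, u≡4; β=1, v≡4 (mod 7); (4|7)=+1, (4|7)=+1; sign (−1)^0·+1^1·+1^2 = +1.
(a,b)_23: α=2, u≡21; β=2, v≡14 (mod 23); (21|23)=-1, (14|23)=-1; sign (−1)^0·-1^2·-1^2 = +1.
(a,b)_11: α=1, u≡7; β=1, v≡8 (mod 11); (7|11)=-1, (8|11)=-1; sign (−1)^1·-1^1·-1^1 = -1.
(a,b)_13: α=1, u≡8; β=0, v≡7 (mod 13); (8|13)=-1, (7|13)=-1; sign (−1)^0·-1^0·-1^1 = -1.
(a,b)_2: α=-5, β=-7; u≡7, v≡1 (mod 8); ε(u)ε(v)=1·0, αω(v)=-5·0, βω(u)=-7·0; sum ≡ 0  ⇒  +1.
(a,b)_29: α=0, u≡8; β=2, v≡12 (mod 29); (8|29)=-1, (12|29)=-1; sign (−1)^0·-1^2·-1^0 = +1.
(a,b)_∞: sgn(-4290)=−, sgn(-462)=−, so -1.
(a,b)_3: α=1, u≡1; β=-1, v≡2 (mod 3); (1|3)=+1, (2|3)=-1; sign (−1)^1·+1^-1·-1^1 = +1.
(a,b)_5: α=1, u≡3; β=-2, v≡3 (mod 5); (3|5)=-1, (3|5)=-1; sign (−1)^0·-1^-2·-1^1 = -1.
(-4290, -462 / ℚ) ramifies at {5, 11, 13, ∞}: a division algebra.

[5, 11, 13, inf]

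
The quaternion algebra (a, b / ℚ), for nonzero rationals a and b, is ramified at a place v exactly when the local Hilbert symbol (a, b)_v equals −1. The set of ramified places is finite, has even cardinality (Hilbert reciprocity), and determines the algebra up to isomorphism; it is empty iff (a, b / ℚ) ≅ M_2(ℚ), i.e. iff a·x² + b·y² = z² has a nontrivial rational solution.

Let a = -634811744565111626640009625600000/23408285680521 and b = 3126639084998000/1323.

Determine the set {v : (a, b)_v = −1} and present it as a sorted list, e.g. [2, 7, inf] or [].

[3, 13, 19, 41]

(a, b) ≡ (-2665, 137085) mod (ℚ^×)²; places V = {2, 3, 5, 7, 11, 13, 19, 23, 29, 37, 41, 53, ∞}.
(a,b)_23: α=-2, u≡2; β=0, v≡11 (mod 23); (2|23)=+1, (11|23)=-1; sign (−1)^0·+1^0·-1^-2 = +1.
(a,b)_41: α=3, u≡28; β=2, v≡34 (mod 41); (28|41)=-1, (34|41)=-1; sign (−1)^0·-1^2·-1^3 = -1.
(a,b)_19: α=2, u≡12; β=1, v≡18 (mod 19); (12|19)=-1, (18|19)=-1; sign (−1)^0·-1^1·-1^2 = -1.
(a,b)_∞: sgn(-2665)=−, sgn(137085)=+, so +1.
(a,b)_2: α=18, β=4; u≡7, v≡5 (mod 8); ε(u)ε(v)=1·0, αω(v)=18·1, βω(u)=4·0; sum ≡ 0  ⇒  +1.
(a,b)_13: α=3, u≡9; β=1, v≡5 (mod 13); (9|13)=+1, (5|13)=-1; sign (−1)^0·+1^1·-1^3 = -1.
(a,b)_11: α=4, u≡6; β=2, v≡5 (mod 11); (6|11)=-1, (5|11)=+1; sign (−1)^0·-1^2·+1^4 = +1.
(a,b)_7: α=-4, u≡2; β=-2, v≡2 (mod 7); (2|7)=+1, (2|7)=+1; sign (−1)^0·+1^-2·+1^-4 = +1.
(a,b)_53: α=-2, u≡38; β=0, v≡23 (mod 53); (38|53)=+1, (23|53)=-1; sign (−1)^0·+1^0·-1^-2 = +1.
(a,b)_29: α=4, u≡2; β=2, v≡14 (mod 29); (2|29)=-1, (14|29)=-1; sign (−1)^0·-1^2·-1^4 = +1.
(a,b)_3: α=-8, u≡2; β=-3, v≡2 (mod 3); (2|3)=-1, (2|3)=-1; sign (−1)^0·-1^-3·-1^-8 = -1.
(a,b)_37: α=2, u≡36; β=1, v≡13 (mod 37); (36|37)=+1, (13|37)=-1; sign (−1)^0·+1^1·-1^2 = +1.
(a,b)_5: α=5, u≡3; β=3, v≡3 (mod 5); (3|5)=-1, (3|5)=-1; sign (−1)^0·-1^3·-1^5 = +1.
Ram(-2665, 137085) = {3, 13, 19, 41}; no ℚ_3-point on the conic.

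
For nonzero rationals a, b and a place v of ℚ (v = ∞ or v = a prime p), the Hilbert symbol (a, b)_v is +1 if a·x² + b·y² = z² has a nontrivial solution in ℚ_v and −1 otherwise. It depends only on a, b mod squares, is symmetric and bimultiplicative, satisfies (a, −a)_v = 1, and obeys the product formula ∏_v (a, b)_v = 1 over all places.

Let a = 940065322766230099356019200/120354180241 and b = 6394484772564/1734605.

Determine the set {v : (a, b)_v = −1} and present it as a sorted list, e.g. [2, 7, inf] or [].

[3, 5]

(a, b) ≡ (138, 6293145) mod (ℚ^×)²; places V = {2, 3, 5, 7, 17, 19, 23, 29, 31, 37, ∞}.
(a,b)_2: α=9, β=2; u≡5, v≡1 (mod 8); ε(u)ε(v)=0·0, αω(v)=9·0, βω(u)=2·1; sum ≡ 0  ⇒  +1.
(a,b)_23: α=7, u≡12; β=3, v≡22 (mod 23); (12|23)=+1, (22|23)=-1; sign (−1)^1·+1^3·-1^7 = +1.
(a,b)_29: α=2, u≡7; β=1, v≡14 (mod 29); (7|29)=+1, (14|29)=-1; sign (−1)^0·+1^1·-1^2 = +1.
(a,b)_19: α=-4, u≡16; β=-2, v≡10 (mod 19); (16|19)=+1, (10|19)=-1; sign (−1)^0·+1^-2·-1^-4 = +1.
(a,b)_17: α=2, u≡1; β=1, v≡3 (mod 17); (1|17)=+1, (3|17)=-1; sign (−1)^0·+1^1·-1^2 = +1.
(a,b)_3: α=3, u≡1; β=1, v≡1 (mod 3); (1|3)=+1, (1|3)=+1; sign (−1)^1·+1^1·+1^3 = -1.
(a,b)_7: α=4, u≡6; β=4, v≡6 (mod 7); (6|7)=-1, (6|7)=-1; sign (−1)^0·-1^4·-1^4 = +1.
(a,b)_5: α=2, u≡3; β=-1, v≡4 (mod 5); (3|5)=-1, (4|5)=+1; sign (−1)^0·-1^-1·+1^2 = -1.
(a,b)_∞: sgn(138)=+, sgn(6293145)=+, so +1.
(a,b)_31: α=-4, u≡18; β=-2, v≡30 (mod 31); (18|31)=+1, (30|31)=-1; sign (−1)^0·+1^-2·-1^-4 = +1.
(a,b)_37: α=2, u≡11; β=1, v≡25 (mod 37); (11|37)=+1, (25|37)=+1; sign (−1)^0·+1^1·+1^2 = +1.
|Ram(138, 6293145)| = 2, even; anisotropic at {3, 5}.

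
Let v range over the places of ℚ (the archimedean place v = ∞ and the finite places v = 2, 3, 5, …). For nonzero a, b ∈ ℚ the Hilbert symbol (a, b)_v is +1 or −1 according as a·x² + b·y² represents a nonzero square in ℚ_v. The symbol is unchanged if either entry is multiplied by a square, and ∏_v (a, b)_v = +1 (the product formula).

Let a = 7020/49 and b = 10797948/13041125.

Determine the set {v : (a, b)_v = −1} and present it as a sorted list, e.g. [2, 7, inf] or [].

[2, 3, 5, 7]

(a, b) ≡ (195, 35) mod (ℚ^×)²; places V = {2, 3, 5, 7, 13, 17, 19, 23, ∞}.
(a,b)_2: α=2, β=2; u≡3, v≡3 (mod 8); ε(u)ε(v)=1·1, αω(v)=2·1, βω(u)=2·1; sum ≡ 1  ⇒  -1.
(a,b)_23: α=0, u≡17; β=2, v≡8 (mod 23); (17|23)=-1, (8|23)=+1; sign (−1)^0·-1^2·+1^0 = +1.
(a,b)_17: α=0, u≡9; β=-2, v≡1 (mod 17); (9|17)=+1, (1|17)=+1; sign (−1)^0·+1^-2·+1^0 = +1.
(a,b)_5: α=1, u≡1; β=-3, v≡2 (mod 5); (1|5)=+1, (2|5)=-1; sign (−1)^0·+1^-3·-1^1 = -1.
(a,b)_∞: sgn(195)=+, sgn(35)=+, so +1.
(a,b)_19: α=0, u≡6; β=-2, v≡16 (mod 19); (6|19)=+1, (16|19)=+1; sign (−1)^0·+1^-2·+1^0 = +1.
(a,b)_7: α=-2, u≡6; β=1, v≡5 (mod 7); (6|7)=-1, (5|7)=-1; sign (−1)^0·-1^1·-1^-2 = -1.
(a,b)_3: α=3, u≡2; β=6, v≡2 (mod 3); (2|3)=-1, (2|3)=-1; sign (−1)^0·-1^6·-1^3 = -1.
(a,b)_13: α=1, u≡2; β=0, v≡3 (mod 13); (2|13)=-1, (3|13)=+1; sign (−1)^0·-1^0·+1^1 = +1.
Ram(195, 35) = {2, 3, 5, 7}; no ℚ_2-point on the conic.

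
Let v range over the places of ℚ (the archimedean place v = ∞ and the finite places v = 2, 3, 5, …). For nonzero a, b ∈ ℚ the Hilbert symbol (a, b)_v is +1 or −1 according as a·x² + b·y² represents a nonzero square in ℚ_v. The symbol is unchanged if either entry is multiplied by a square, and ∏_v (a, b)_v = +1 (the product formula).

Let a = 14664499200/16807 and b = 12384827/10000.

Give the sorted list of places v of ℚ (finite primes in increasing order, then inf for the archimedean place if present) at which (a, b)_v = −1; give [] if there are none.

[7, 13]

Mod squares: a ≡ 3094, b ≡ 203. Check v ∈ {∞, 2, 3, 5, 7, 13, 17, 19, 29}.
v=3: a=3^4·(≡1), b=3^0·(≡2) mod 3; (1|3)=+1, (2|3)=-1; (−1)^{4·0·1}·(+1)^0·(-1)^4 = +1.
v=5: a=5^2·(≡4), b=5^-4·(≡2) mod 5; (4|5)=+1, (2|5)=-1; (−1)^{2·-4·2}·(+1)^-4·(-1)^2 = +1.
v=∞: 3094 > 0 and 203 > 0  ⇒  (a,b)_∞ = +1.
v=2: v_2(a)=15, v_2(b)=-4; units ≡ 3, 3 (mod 8); ε·ε+αω+βω = 1·1+15·1+-4·1 ≡ 0  ⇒  (a,b)_2 = +1.
v=7: a=7^-5·(≡1), b=7^1·(≡1) mod 7; (1|7)=+1, (1|7)=+1; (−1)^{-5·1·3}·(+1)^1·(+1)^-5 = -1.
v=13: a=13^1·(≡9), b=13^2·(≡5) mod 13; (9|13)=+1, (5|13)=-1; (−1)^{1·2·6}·(+1)^2·(-1)^1 = -1.
v=29: a=29^0·(≡4), b=29^1·(≡4) mod 29; (4|29)=+1, (4|29)=+1; (−1)^{0·1·14}·(+1)^1·(+1)^0 = +1.
v=17: a=17^1·(≡12), b=17^0·(≡1) mod 17; (12|17)=-1, (1|17)=+1; (−1)^{1·0·8}·(-1)^0·(+1)^1 = +1.
v=19: a=19^0·(≡11), b=19^2·(≡2) mod 19; (11|19)=+1, (2|19)=-1; (−1)^{0·2·9}·(+1)^2·(-1)^0 = +1.
(3094, 203 / ℚ) ramifies at {7, 13}: a division algebra.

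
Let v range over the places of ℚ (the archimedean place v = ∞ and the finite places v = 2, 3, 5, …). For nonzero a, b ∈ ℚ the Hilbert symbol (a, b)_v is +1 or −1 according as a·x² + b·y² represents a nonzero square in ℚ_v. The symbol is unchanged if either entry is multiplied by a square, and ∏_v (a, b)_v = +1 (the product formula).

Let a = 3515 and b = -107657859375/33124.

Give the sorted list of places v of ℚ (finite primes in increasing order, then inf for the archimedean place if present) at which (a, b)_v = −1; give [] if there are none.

Mod squares: a ≡ 3515, b ≡ -703. Check v ∈ {∞, 2, 3, 5, 7, 11, 13, 19, 37}.
v=37: a=37^1·(≡21), b=37^1·(≡23) mod 37; (21|37)=+1, (23|37)=-1; (−1)^{1·1·18}·(+1)^1·(-1)^1 = -1.
v=∞: 3515 > 0 and -703 < 0  ⇒  (a,b)_∞ = +1.
v=13: a=13^0·(≡5), b=13^-2·(≡12) mod 13; (5|13)=-1, (12|13)=+1; (−1)^{0·-2·6}·(-1)^-2·(+1)^0 = +1.
v=11: a=11^0·(≡6), b=11^2·(≡3) mod 11; (6|11)=-1, (3|11)=+1; (−1)^{0·2·5}·(-1)^2·(+1)^0 = +1.
v=3: a=3^0·(≡2), b=3^4·(≡2) mod 3; (2|3)=-1, (2|3)=-1; (−1)^{0·4·1}·(-1)^4·(-1)^0 = +1.
v=19: a=19^1·(≡14), b=19^1·(≡16) mod 19; (14|19)=-1, (16|19)=+1; (−1)^{1·1·9}·(-1)^1·(+1)^1 = +1.
v=2: v_2(a)=0, v_2(b)=-2; units ≡ 3, 1 (mod 8); ε·ε+αω+βω = 1·0+0·0+-2·1 ≡ 0  ⇒  (a,b)_2 = +1.
v=5: a=5^1·(≡3), b=5^6·(≡3) mod 5; (3|5)=-1, (3|5)=-1; (−1)^{1·6·2}·(-1)^6·(-1)^1 = -1.
v=7: a=7^0·(≡1), b=7^-2·(≡1) mod 7; (1|7)=+1, (1|7)=+1; (−1)^{0·-2·3}·(+1)^-2·(+1)^0 = +1.
Ram(3515, -703) = {5, 37}; no ℚ_5-point on the conic.

[5, 37]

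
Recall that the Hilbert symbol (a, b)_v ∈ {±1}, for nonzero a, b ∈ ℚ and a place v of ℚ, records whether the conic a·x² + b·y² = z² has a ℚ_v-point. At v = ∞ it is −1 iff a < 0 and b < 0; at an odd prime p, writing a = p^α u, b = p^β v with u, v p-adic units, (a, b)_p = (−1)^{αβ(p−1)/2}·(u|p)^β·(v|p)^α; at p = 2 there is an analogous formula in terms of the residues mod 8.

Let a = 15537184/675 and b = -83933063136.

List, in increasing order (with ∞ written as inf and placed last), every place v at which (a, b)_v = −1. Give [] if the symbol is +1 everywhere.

[2, 13]

(a, b) ≡ (102, -1326) mod (ℚ^×)²; places V = {2, 3, 5, 13, 17, ∞}.
(a,b)_13: α=4, u≡2; β=3, v≡2 (mod 13); (2|13)=-1, (2|13)=-1; sign (−1)^0·-1^3·-1^4 = -1.
(a,b)_17: α=1, u≡14; β=3, v≡6 (mod 17); (14|17)=-1, (6|17)=-1; sign (−1)^0·-1^3·-1^1 = +1.
(a,b)_2: α=5, β=5; u≡3, v≡1 (mod 8); ε(u)ε(v)=1·0, αω(v)=5·0, βω(u)=5·1; sum ≡ 1  ⇒  -1.
(a,b)_∞: sgn(102)=+, sgn(-1326)=−, so +1.
(a,b)_5: α=-2, u≡2; β=0, v≡4 (mod 5); (2|5)=-1, (4|5)=+1; sign (−1)^0·-1^0·+1^-2 = +1.
(a,b)_3: α=-3, u≡1; β=5, v≡2 (mod 3); (1|3)=+1, (2|3)=-1; sign (−1)^1·+1^5·-1^-3 = +1.
Ram(102, -1326) = {2, 13}; no ℚ_2-point on the conic.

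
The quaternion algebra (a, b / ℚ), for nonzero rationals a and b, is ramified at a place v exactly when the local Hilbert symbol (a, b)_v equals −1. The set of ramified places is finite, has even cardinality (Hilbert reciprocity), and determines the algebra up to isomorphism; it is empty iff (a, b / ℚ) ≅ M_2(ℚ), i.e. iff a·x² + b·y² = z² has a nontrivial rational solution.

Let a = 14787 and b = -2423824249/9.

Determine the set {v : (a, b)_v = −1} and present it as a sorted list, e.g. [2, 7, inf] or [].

[2, 7, 17, 23, 31, 53]

(a, b) ≡ (1643, -49465801) mod (ℚ^×)²; places V = {2, 3, 7, 11, 17, 23, 31, 53, ∞}.
(a,b)_2: α=0, β=0; u≡3, v≡7 (mod 8); ε(u)ε(v)=1·1, αω(v)=0·0, βω(u)=0·1; sum ≡ 1  ⇒  -1.
(a,b)_11: α=0, u≡3; β=1, v≡2 (mod 11); (3|11)=+1, (2|11)=-1; sign (−1)^0·+1^1·-1^0 = +1.
(a,b)_31: α=1, u≡12; β=1, v≡15 (mod 31); (12|31)=-1, (15|31)=-1; sign (−1)^1·-1^1·-1^1 = -1.
(a,b)_53: α=1, u≡14; β=1, v≡6 (mod 53); (14|53)=-1, (6|53)=+1; sign (−1)^0·-1^1·+1^1 = -1.
(a,b)_17: α=0, u≡14; β=1, v≡13 (mod 17); (14|17)=-1, (13|17)=+1; sign (−1)^0·-1^1·+1^0 = -1.
(a,b)_∞: sgn(1643)=+, sgn(-49465801)=−, so +1.
(a,b)_7: α=0, u≡3; β=3, v≡3 (mod 7); (3|7)=-1, (3|7)=-1; sign (−1)^0·-1^3·-1^0 = -1.
(a,b)_3: α=2, u≡2; β=-2, v≡2 (mod 3); (2|3)=-1, (2|3)=-1; sign (−1)^0·-1^-2·-1^2 = +1.
(a,b)_23: α=0, u≡21; β=1, v≡22 (mod 23); (21|23)=-1, (22|23)=-1; sign (−1)^0·-1^1·-1^0 = -1.
|Ram(1643, -49465801)| = 6, even; anisotropic at {2, 7, 17, 23, 31, 53}.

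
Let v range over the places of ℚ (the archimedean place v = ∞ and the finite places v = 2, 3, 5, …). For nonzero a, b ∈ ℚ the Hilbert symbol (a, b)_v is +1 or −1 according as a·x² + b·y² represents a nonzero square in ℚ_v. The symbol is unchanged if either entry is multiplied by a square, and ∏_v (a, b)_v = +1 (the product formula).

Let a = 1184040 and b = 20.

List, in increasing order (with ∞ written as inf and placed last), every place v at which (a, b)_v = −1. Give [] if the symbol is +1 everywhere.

Mod squares: a ≡ 32890, b ≡ 5. Check v ∈ {∞, 2, 3, 5, 11, 13, 23}.
v=2: v_2(a)=3, v_2(b)=2; units ≡ 5, 5 (mod 8); ε·ε+αω+βω = 0·0+3·1+2·1 ≡ 1  ⇒  (a,b)_2 = -1.
v=23: a=23^1·(≡6), b=23^0·(≡20) mod 23; (6|23)=+1, (20|23)=-1; (−1)^{1·0·11}·(+1)^0·(-1)^1 = -1.
v=11: a=11^1·(≡5), b=11^0·(≡9) mod 11; (5|11)=+1, (9|11)=+1; (−1)^{1·0·5}·(+1)^0·(+1)^1 = +1.
v=3: a=3^2·(≡1), b=3^0·(≡2) mod 3; (1|3)=+1, (2|3)=-1; (−1)^{2·0·1}·(+1)^0·(-1)^2 = +1.
v=5: a=5^1·(≡3), b=5^1·(≡4) mod 5; (3|5)=-1, (4|5)=+1; (−1)^{1·1·2}·(-1)^1·(+1)^1 = -1.
v=13: a=13^1·(≡2), b=13^0·(≡7) mod 13; (2|13)=-1, (7|13)=-1; (−1)^{1·0·6}·(-1)^0·(-1)^1 = -1.
v=∞: 32890 > 0 and 5 > 0  ⇒  (a,b)_∞ = +1.
|Ram(32890, 5)| = 4, even; anisotropic at {2, 5, 13, 23}.

[2, 5, 13, 23]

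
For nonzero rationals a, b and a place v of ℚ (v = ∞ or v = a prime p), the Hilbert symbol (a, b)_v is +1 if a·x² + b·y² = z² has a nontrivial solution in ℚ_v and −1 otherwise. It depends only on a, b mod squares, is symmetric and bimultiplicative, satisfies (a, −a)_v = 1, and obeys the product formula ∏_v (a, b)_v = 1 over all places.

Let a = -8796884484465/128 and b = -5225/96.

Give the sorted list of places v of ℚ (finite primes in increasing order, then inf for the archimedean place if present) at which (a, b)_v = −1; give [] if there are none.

[2, 3, 23, inf]

Mod squares: a ≡ -2530, b ≡ -1254. Check v ∈ {∞, 2, 3, 5, 7, 11, 19, 23}.
v=3: a=3^2·(≡2), b=3^-1·(≡2) mod 3; (2|3)=-1, (2|3)=-1; (−1)^{2·-1·1}·(-1)^-1·(-1)^2 = -1.
v=11: a=11^3·(≡5), b=11^1·(≡8) mod 11; (5|11)=+1, (8|11)=-1; (−1)^{3·1·5}·(+1)^1·(-1)^3 = +1.
v=23: a=23^1·(≡5), b=23^0·(≡22) mod 23; (5|23)=-1, (22|23)=-1; (−1)^{1·0·11}·(-1)^0·(-1)^1 = -1.
v=5: a=5^1·(≡4), b=5^2·(≡1) mod 5; (4|5)=+1, (1|5)=+1; (−1)^{1·2·2}·(+1)^2·(+1)^1 = +1.
v=2: v_2(a)=-7, v_2(b)=-5; units ≡ 7, 5 (mod 8); ε·ε+αω+βω = 1·0+-7·1+-5·0 ≡ 1  ⇒  (a,b)_2 = -1.
v=7: a=7^2·(≡1), b=7^0·(≡5) mod 7; (1|7)=+1, (5|7)=-1; (−1)^{2·0·3}·(+1)^0·(-1)^2 = +1.
v=∞: -2530 < 0 and -1254 < 0  ⇒  (a,b)_∞ = -1.
v=19: a=19^4·(≡16), b=19^1·(≡10) mod 19; (16|19)=+1, (10|19)=-1; (−1)^{4·1·9}·(+1)^1·(-1)^4 = +1.
(-2530, -1254 / ℚ) ramifies at {2, 3, 23, ∞}: a division algebra.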